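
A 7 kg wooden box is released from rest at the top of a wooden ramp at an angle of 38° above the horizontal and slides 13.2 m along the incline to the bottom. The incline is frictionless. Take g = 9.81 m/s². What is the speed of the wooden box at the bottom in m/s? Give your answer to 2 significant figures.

13 m/s

The weight component along the incline is mg sin 38° = 42.277 N and the normal force is N = mg cos 38° = 54.113 N.
With no friction, a = g sin 38° = 6.0396 m/s².
Starting from rest over a distance of 13.2 m, v² = 2aL = 2 × 6.0396 × 13.2 = 159.4454, so v = 12.6272 m/s.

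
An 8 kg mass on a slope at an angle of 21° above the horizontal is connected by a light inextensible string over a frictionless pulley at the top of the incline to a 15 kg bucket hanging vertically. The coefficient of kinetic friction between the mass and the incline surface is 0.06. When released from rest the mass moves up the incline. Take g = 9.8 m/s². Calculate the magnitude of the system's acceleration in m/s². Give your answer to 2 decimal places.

For the mass on the incline: the weight component along the slope is m₁g sin 21° = 8 × 9.8 × 0.3584 = 28.099 N and the normal force is N = m₁g cos 21° = 73.193 N.
Kinetic friction opposes the mass's motion up the incline: f = μN = 0.06 × 73.193 = 4.392 N acting down the slope.
Newton's second law for the mass (up-slope positive): T − 28.099 − 4.392 = 8 a. For the hanging bucket (downward positive): 15 × 9.8 − T = 15 a.
Adding the two equations eliminates T: 114.509 = 23 a, so a = 4.9787 m/s².

4.98 m/s²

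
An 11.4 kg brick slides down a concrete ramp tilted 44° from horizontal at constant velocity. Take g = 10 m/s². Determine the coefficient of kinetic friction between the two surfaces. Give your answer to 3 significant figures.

0.966

At constant velocity the net force along the incline is zero: mg sin 44° = μ mg cos 44°.
So μ = tan 44° = 0.6947 / 0.7193 = 0.9658.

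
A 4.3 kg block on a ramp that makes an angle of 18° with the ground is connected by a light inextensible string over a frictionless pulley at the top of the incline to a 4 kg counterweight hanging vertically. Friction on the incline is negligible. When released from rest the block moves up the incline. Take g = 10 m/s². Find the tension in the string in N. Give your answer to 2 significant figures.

27 N

For the block on the incline: the weight component along the slope is m₁g sin 18° = 4.3 × 10 × 0.3090 = 13.287 N and the normal force is N = m₁g cos 18° = 40.895 N.
Newton's second law for the block (up-slope positive): T − 13.287 = 4.3 a. For the hanging counterweight (downward positive): 4 × 10 − T = 4 a.
Adding the two equations eliminates T: 26.713 = 8.3 a, so a = 3.2184 m/s².
Then from the hanging counterweight's equation, T = 4 × (10 − 3.2184) = 27.126 N.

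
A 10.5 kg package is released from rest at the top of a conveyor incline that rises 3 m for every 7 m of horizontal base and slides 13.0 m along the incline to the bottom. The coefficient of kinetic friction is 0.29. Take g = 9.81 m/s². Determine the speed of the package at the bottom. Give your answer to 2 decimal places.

The weight component along the incline is mg sin 23.20° = 40.576 N and the normal force is N = mg cos 23.20° = 94.677 N.
Friction up the slope is f = μN = 0.29 × 94.677 = 27.456 N, so the net downslope force is 40.576 − 27.456 = 13.120 N and a = 13.120 / 10.5 = 1.2495 m/s².
Starting from rest over a distance of 13.0 m, v² = 2aL = 2 × 1.2495 × 13.0 = 32.4870, so v = 5.6997 m/s.

5.70 m/s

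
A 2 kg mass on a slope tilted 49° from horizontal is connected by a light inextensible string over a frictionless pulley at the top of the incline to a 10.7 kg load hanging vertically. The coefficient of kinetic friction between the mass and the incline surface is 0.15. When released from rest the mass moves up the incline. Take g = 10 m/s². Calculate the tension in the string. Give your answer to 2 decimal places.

31.23 N

For the mass on the incline: the weight component along the slope is m₁g sin 49° = 2 × 10 × 0.7547 = 15.094 N and the normal force is N = m₁g cos 49° = 13.121 N.
Kinetic friction opposes the mass's motion up the incline: f = μN = 0.15 × 13.121 = 1.968 N acting down the slope.
Newton's second law for the mass (up-slope positive): T − 15.094 − 1.968 = 2 a. For the hanging load (downward positive): 10.7 × 10 − T = 10.7 a.
Adding the two equations eliminates T: 89.938 = 12.7 a, so a = 7.0817 m/s².
Then from the hanging load's equation, T = 10.7 × (10 − 7.0817) = 31.226 N.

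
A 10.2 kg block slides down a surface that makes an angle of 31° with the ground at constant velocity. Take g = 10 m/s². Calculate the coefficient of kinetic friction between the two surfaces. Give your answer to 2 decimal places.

0.60

At constant velocity the net force along the incline is zero: mg sin 31° = μ mg cos 31°.
So μ = tan 31° = 0.5150 / 0.8572 = 0.6008.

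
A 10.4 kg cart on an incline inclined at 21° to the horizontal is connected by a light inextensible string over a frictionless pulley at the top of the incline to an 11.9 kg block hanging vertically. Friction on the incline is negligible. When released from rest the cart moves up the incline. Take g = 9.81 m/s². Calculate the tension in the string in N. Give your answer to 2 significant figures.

74 N

For the cart on the incline: the weight component along the slope is m₁g sin 21° = 10.4 × 9.81 × 0.3584 = 36.565 N and the normal force is N = m₁g cos 21° = 95.248 N.
Newton's second law for the cart (up-slope positive): T − 36.565 = 10.4 a. For the hanging block (downward positive): 11.9 × 9.81 − T = 11.9 a.
Adding the two equations eliminates T: 80.174 = 22.3 a, so a = 3.5952 m/s².
Then from the hanging block's equation, T = 11.9 × (9.81 − 3.5952) = 73.956 N.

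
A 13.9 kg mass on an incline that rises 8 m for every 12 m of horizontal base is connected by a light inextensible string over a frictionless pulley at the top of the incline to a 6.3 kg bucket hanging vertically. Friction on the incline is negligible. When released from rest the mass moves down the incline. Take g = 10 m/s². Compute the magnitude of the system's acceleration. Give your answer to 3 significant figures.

0.698 m/s²

For the mass on the incline: the weight component along the slope is m₁g sin 33.69° = 13.9 × 10 × 0.5547 = 77.103 N and the normal force is N = m₁g cos 33.69° = 115.655 N.
Newton's second law for the mass (down-slope positive): 77.103 − T = 13.9 a. For the hanging bucket (upward positive): T − 6.3 × 10 = 6.3 a.
Adding the two equations eliminates T: 14.103 = 20.2 a, so a = 0.6982 m/s².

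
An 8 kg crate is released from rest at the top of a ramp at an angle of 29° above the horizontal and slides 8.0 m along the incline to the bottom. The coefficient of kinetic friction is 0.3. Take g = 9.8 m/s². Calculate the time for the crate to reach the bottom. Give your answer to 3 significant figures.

2.71 s

The weight component along the incline is mg sin 29° = 38.009 N and the normal force is N = mg cos 29° = 68.570 N.
Friction up the slope is f = μN = 0.3 × 68.570 = 20.571 N, so the net downslope force is 38.009 − 20.571 = 17.438 N and a = 17.438 / 8 = 2.1797 m/s².
Starting from rest, L = ½at², so t = √(2L/a) = √(2 × 8.0 / 2.1797) = 2.7093 s.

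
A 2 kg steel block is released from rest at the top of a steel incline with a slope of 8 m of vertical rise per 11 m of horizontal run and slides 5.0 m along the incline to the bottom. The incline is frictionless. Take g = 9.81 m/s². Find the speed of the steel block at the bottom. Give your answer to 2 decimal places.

The weight component along the incline is mg sin 36.03° = 11.540 N and the normal force is N = mg cos 36.03° = 15.867 N.
With no friction, a = g sin 36.03° = 5.7700 m/s².
Starting from rest over a distance of 5.0 m, v² = 2aL = 2 × 5.7700 × 5.0 = 57.7000, so v = 7.5961 m/s.

7.60 m/s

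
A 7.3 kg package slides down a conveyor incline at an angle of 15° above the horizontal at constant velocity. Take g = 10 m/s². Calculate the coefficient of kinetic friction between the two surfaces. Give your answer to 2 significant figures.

0.27

At constant velocity the net force along the incline is zero: mg sin 15° = μ mg cos 15°.
So μ = tan 15° = 0.2588 / 0.9659 = 0.2679.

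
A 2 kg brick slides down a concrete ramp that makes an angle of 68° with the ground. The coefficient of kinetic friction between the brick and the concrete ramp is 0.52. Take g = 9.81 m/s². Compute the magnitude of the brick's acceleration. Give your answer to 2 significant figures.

7.2 m/s²

Resolving the weight along the incline: the component pulling the brick down the slope is mg sin 68° = 2 × 9.81 × 0.9272 = 18.192 N, and the normal force is N = mg cos 68° = 2 × 9.81 × 0.3746 = 7.350 N.
Kinetic friction acts up the slope with magnitude f = μN = 0.52 × 7.350 = 3.822 N.
Net force along the incline is 18.192 − 3.822 = 14.370 N, so a = 14.370 / 2 = 7.1850 m/s².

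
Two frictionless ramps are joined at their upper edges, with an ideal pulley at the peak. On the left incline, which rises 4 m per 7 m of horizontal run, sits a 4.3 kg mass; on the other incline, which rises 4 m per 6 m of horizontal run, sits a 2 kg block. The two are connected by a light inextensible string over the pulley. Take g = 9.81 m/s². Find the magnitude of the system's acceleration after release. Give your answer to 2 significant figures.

1.6 m/s²

Resolve each weight along its own incline: the 4.3 kg mass has component 4.3 × 9.81 × sin 29.74° = 20.929 N down its slope, and the 2 kg mass has 2 × 9.81 × sin 33.69° = 10.883 N down its slope.
The 4.3 kg side's 20.929 N exceeds the other side's 10.883 N, so that mass slides down and the 2 kg mass slides up. Taking that direction as positive, Newton's second law for the whole system gives 20.929 − 10.883 = (4.3 + 2) a, so a = 10.046 / 6.3 = 1.5946 m/s².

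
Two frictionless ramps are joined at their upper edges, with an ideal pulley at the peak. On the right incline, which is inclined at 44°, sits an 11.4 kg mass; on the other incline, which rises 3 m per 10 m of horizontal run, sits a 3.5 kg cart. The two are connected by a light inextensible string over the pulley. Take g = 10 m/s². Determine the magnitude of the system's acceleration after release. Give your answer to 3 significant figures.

4.64 m/s²

Resolve each weight along its own incline: the 11.4 kg mass has component 11.4 × 10 × sin 44° = 79.191 N down its slope, and the 3.5 kg mass has 3.5 × 10 × sin 16.70° = 10.057 N down its slope.
The 11.4 kg side's 79.191 N exceeds the other side's 10.057 N, so that mass slides down and the 3.5 kg mass slides up. Taking that direction as positive, Newton's second law for the whole system gives 79.191 − 10.057 = (11.4 + 3.5) a, so a = 69.134 / 14.9 = 4.6399 m/s².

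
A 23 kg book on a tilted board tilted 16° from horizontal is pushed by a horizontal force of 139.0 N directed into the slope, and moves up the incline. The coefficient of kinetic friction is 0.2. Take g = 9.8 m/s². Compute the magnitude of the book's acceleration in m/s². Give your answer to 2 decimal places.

The horizontal push has components F cos 16° = 139.0 × 0.9613 = 133.621 N up the incline and F sin 16° = 139.0 × 0.2756 = 38.308 N pressing into the surface.
The normal force is therefore N = mg cos 16° + F sin 16° = 216.677 + 38.308 = 254.985 N, and kinetic friction down the slope is μN = 0.2 × 254.985 = 50.997 N.
Along the incline: F cos 16° − mg sin 16° − μN = ma, so 133.621 − 62.120 − 50.997 = 23 a, giving a = 0.8915 m/s².

0.89 m/s²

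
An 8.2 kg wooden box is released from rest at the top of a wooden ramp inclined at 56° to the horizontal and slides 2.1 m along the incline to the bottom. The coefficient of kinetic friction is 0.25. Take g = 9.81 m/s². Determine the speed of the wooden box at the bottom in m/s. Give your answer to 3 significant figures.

The weight component along the incline is mg sin 56° = 66.689 N and the normal force is N = mg cos 56° = 44.983 N.
Friction up the slope is f = μN = 0.25 × 44.983 = 11.246 N, so the net downslope force is 66.689 − 11.246 = 55.443 N and a = 55.443 / 8.2 = 6.7613 m/s².
Starting from rest over a distance of 2.1 m, v² = 2aL = 2 × 6.7613 × 2.1 = 28.3975, so v = 5.3289 m/s.

5.33 m/s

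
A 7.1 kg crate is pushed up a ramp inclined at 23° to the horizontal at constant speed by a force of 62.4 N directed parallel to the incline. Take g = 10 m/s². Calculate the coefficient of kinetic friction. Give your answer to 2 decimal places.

0.53

At constant speed ΣF = 0 along the incline. The applied 62.4 N acts up the slope; the weight component mg sin 23° = 27.742 N and kinetic friction μN both act down the slope.
So 62.4 = 27.742 + μ × 65.356, giving μ = (62.4 − 27.742) / 65.356 = 0.5303.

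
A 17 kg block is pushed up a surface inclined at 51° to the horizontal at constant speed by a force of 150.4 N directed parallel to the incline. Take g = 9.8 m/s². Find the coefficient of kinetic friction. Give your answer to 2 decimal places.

At constant speed ΣF = 0 along the incline. The applied 150.4 N acts up the slope; the weight component mg sin 51° = 129.473 N and kinetic friction μN both act down the slope.
So 150.4 = 129.473 + μ × 104.845, giving μ = (150.4 − 129.473) / 104.845 = 0.1996.

0.20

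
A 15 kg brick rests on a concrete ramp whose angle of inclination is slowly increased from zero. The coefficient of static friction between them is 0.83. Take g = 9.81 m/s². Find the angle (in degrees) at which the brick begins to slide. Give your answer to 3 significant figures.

39.7°

At the threshold of sliding, static friction is at its maximum μ_s N and exactly balances the weight component along the incline: mg sin θ = μ_s mg cos θ.
Hence tan θ = μ_s = 0.83, so θ = arctan(0.83) = 39.6927°.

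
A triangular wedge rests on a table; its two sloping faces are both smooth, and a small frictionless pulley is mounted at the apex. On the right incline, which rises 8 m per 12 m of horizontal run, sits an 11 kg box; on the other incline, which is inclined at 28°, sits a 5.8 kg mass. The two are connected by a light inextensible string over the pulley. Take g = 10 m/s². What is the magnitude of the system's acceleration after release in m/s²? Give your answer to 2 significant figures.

2.0 m/s²

Resolve each weight along its own incline: the 11 kg mass has component 11 × 10 × sin 33.69° = 61.017 N down its slope, and the 5.8 kg mass has 5.8 × 10 × sin 28° = 27.229 N down its slope.
The 11 kg side's 61.017 N exceeds the other side's 27.229 N, so that mass slides down and the 5.8 kg mass slides up. Taking that direction as positive, Newton's second law for the whole system gives 61.017 − 27.229 = (11 + 5.8) a, so a = 33.788 / 16.8 = 2.0112 m/s².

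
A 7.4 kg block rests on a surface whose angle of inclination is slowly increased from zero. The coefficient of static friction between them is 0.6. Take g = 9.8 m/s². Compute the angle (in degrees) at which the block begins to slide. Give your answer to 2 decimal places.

At the threshold of sliding, static friction is at its maximum μ_s N and exactly balances the weight component along the incline: mg sin θ = μ_s mg cos θ.
Hence tan θ = μ_s = 0.6, so θ = arctan(0.6) = 30.9638°.

30.96°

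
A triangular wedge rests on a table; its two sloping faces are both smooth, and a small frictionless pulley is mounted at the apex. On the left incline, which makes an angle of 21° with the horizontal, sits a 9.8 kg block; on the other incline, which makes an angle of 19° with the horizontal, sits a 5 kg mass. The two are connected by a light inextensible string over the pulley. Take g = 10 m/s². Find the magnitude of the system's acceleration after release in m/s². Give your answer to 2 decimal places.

1.27 m/s²

Resolve each weight along its own incline: the 9.8 kg mass has component 9.8 × 10 × sin 21° = 35.120 N down its slope, and the 5 kg mass has 5 × 10 × sin 19° = 16.278 N down its slope.
The 9.8 kg side's 35.120 N exceeds the other side's 16.278 N, so that mass slides down and the 5 kg mass slides up. Taking that direction as positive, Newton's second law for the whole system gives 35.120 − 16.278 = (9.8 + 5) a, so a = 18.842 / 14.8 = 1.2731 m/s².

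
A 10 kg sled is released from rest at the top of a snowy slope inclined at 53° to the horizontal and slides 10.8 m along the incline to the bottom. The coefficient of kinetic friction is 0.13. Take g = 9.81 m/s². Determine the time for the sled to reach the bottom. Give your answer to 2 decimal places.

1.75 s

The weight component along the incline is mg sin 53° = 78.346 N and the normal force is N = mg cos 53° = 59.038 N.
Friction up the slope is f = μN = 0.13 × 59.038 = 7.675 N, so the net downslope force is 78.346 − 7.675 = 70.671 N and a = 70.671 / 10 = 7.0671 m/s².
Starting from rest, L = ½at², so t = √(2L/a) = √(2 × 10.8 / 7.0671) = 1.7483 s.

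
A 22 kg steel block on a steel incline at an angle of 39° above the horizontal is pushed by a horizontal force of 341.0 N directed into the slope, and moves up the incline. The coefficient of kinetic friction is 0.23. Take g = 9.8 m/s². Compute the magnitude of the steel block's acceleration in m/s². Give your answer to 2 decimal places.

The horizontal push has components F cos 39° = 341.0 × 0.7771 = 264.991 N up the incline and F sin 39° = 341.0 × 0.6293 = 214.591 N pressing into the surface.
The normal force is therefore N = mg cos 39° + F sin 39° = 167.543 + 214.591 = 382.134 N, and kinetic friction down the slope is μN = 0.23 × 382.134 = 87.891 N.
Along the incline: F cos 39° − mg sin 39° − μN = ma, so 264.991 − 135.677 − 87.891 = 22 a, giving a = 1.8829 m/s².

1.88 m/s²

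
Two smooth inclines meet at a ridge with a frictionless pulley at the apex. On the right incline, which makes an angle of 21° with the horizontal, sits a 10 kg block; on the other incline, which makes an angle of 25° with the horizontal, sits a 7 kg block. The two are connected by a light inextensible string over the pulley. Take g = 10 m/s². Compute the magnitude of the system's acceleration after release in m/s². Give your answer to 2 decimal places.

Resolve each weight along its own incline: the 10 kg mass has component 10 × 10 × sin 21° = 35.837 N down its slope, and the 7 kg mass has 7 × 10 × sin 25° = 29.583 N down its slope.
The 10 kg side's 35.837 N exceeds the other side's 29.583 N, so that mass slides down and the 7 kg mass slides up. Taking that direction as positive, Newton's second law for the whole system gives 35.837 − 29.583 = (10 + 7) a, so a = 6.254 / 17 = 0.3679 m/s².

0.37 m/s²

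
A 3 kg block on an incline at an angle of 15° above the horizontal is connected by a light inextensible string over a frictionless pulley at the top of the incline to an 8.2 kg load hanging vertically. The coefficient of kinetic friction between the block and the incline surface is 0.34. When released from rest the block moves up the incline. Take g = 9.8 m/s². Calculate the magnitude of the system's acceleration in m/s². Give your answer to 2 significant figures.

For the block on the incline: the weight component along the slope is m₁g sin 15° = 3 × 9.8 × 0.2588 = 7.609 N and the normal force is N = m₁g cos 15° = 28.398 N.
Kinetic friction opposes the block's motion up the incline: f = μN = 0.34 × 28.398 = 9.655 N acting down the slope.
Newton's second law for the block (up-slope positive): T − 7.609 − 9.655 = 3 a. For the hanging load (downward positive): 8.2 × 9.8 − T = 8.2 a.
Adding the two equations eliminates T: 63.096 = 11.2 a, so a = 5.6336 m/s².

5.6 m/s²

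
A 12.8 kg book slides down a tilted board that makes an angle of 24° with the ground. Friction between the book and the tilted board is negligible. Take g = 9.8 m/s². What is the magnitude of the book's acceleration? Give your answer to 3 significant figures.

3.99 m/s²

Resolving the weight along the incline: the component pulling the book down the slope is mg sin 24° = 12.8 × 9.8 × 0.4067 = 51.016 N, and the normal force is N = mg cos 24° = 12.8 × 9.8 × 0.9135 = 114.589 N.
With no friction the net force along the incline is 51.016 N, so a = g sin 24° = 51.016 / 12.8 = 3.9856 m/s².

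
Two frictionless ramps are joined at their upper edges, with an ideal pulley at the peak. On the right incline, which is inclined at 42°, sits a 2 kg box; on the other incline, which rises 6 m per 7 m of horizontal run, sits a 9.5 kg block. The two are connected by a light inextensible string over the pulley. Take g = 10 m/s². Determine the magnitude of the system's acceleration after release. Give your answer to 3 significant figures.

Resolve each weight along its own incline: the 2 kg mass has component 2 × 10 × sin 42° = 13.383 N down its slope, and the 9.5 kg mass has 9.5 × 10 × sin 40.60° = 61.825 N down its slope.
The 9.5 kg side's 61.825 N exceeds the other side's 13.383 N, so that mass slides down and the 2 kg mass slides up. Taking that direction as positive, Newton's second law for the whole system gives 61.825 − 13.383 = (2 + 9.5) a, so a = 48.442 / 11.5 = 4.2123 m/s².

4.21 m/s²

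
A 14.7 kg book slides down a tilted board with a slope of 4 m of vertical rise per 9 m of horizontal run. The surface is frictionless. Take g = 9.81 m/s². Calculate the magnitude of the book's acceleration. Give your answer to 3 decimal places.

Resolving the weight along the incline: the component pulling the book down the slope is mg sin 23.96° = 14.7 × 9.81 × 0.4061 = 58.562 N, and the normal force is N = mg cos 23.96° = 14.7 × 9.81 × 0.9138 = 131.776 N.
With no friction the net force along the incline is 58.562 N, so a = g sin 23.96° = 58.562 / 14.7 = 3.9838 m/s².

3.984 m/s²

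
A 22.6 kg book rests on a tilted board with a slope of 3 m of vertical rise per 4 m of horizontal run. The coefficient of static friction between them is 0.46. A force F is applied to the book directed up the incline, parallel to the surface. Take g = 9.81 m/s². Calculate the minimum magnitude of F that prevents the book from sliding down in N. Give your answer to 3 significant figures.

The normal force is N = mg cos 36.87° = 177.365 N. With F at its minimum the book is on the verge of sliding down, so static friction is at its maximum μ_s N = 0.46 × 177.365 = 81.588 N and acts up the slope.
Equilibrium along the incline: F + μ_s N = mg sin 36.87°, so F = 133.024 − 81.588 = 51.436 N.

51.4 N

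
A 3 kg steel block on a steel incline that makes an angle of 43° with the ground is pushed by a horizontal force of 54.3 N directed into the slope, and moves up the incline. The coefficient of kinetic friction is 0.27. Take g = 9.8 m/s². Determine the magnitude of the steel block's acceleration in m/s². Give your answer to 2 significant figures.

The horizontal push has components F cos 43° = 54.3 × 0.7314 = 39.715 N up the incline and F sin 43° = 54.3 × 0.6820 = 37.033 N pressing into the surface.
The normal force is therefore N = mg cos 43° + F sin 43° = 21.503 + 37.033 = 58.536 N, and kinetic friction down the slope is μN = 0.27 × 58.536 = 15.805 N.
Along the incline: F cos 43° − mg sin 43° − μN = ma, so 39.715 − 20.051 − 15.805 = 3 a, giving a = 1.2863 m/s².

1.3 m/s²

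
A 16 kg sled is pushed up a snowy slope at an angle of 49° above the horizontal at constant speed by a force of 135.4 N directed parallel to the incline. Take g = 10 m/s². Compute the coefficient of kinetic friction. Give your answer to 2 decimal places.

At constant speed ΣF = 0 along the incline. The applied 135.4 N acts up the slope; the weight component mg sin 49° = 120.754 N and kinetic friction μN both act down the slope.
So 135.4 = 120.754 + μ × 104.969, giving μ = (135.4 − 120.754) / 104.969 = 0.1395.

0.14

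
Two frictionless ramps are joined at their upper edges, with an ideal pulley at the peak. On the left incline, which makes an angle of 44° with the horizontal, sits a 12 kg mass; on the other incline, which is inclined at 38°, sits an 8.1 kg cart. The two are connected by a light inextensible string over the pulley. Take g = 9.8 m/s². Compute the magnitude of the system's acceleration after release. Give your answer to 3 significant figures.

1.63 m/s²

Resolve each weight along its own incline: the 12 kg mass has component 12 × 9.8 × sin 44° = 81.692 N down its slope, and the 8.1 kg mass has 8.1 × 9.8 × sin 38° = 48.871 N down its slope.
The 12 kg side's 81.692 N exceeds the other side's 48.871 N, so that mass slides down and the 8.1 kg mass slides up. Taking that direction as positive, Newton's second law for the whole system gives 81.692 − 48.871 = (12 + 8.1) a, so a = 32.821 / 20.1 = 1.6329 m/s².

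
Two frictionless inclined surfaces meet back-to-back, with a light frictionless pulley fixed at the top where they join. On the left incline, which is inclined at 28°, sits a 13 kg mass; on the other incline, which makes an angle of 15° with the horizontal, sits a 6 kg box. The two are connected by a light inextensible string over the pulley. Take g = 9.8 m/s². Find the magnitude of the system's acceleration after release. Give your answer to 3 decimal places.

2.347 m/s²

Resolve each weight along its own incline: the 13 kg mass has component 13 × 9.8 × sin 28° = 59.811 N down its slope, and the 6 kg mass has 6 × 9.8 × sin 15° = 15.219 N down its slope.
The 13 kg side's 59.811 N exceeds the other side's 15.219 N, so that mass slides down and the 6 kg mass slides up. Taking that direction as positive, Newton's second law for the whole system gives 59.811 − 15.219 = (13 + 6) a, so a = 44.592 / 19 = 2.3469 m/s².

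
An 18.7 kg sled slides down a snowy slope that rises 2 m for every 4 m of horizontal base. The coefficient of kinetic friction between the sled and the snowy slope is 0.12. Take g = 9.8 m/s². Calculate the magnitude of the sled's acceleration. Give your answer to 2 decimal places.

3.33 m/s²

Resolving the weight along the incline: the component pulling the sled down the slope is mg sin 26.57° = 18.7 × 9.8 × 0.4472 = 81.954 N, and the normal force is N = mg cos 26.57° = 18.7 × 9.8 × 0.8944 = 163.908 N.
Kinetic friction acts up the slope with magnitude f = μN = 0.12 × 163.908 = 19.669 N.
Net force along the incline is 81.954 − 19.669 = 62.285 N, so a = 62.285 / 18.7 = 3.3307 m/s².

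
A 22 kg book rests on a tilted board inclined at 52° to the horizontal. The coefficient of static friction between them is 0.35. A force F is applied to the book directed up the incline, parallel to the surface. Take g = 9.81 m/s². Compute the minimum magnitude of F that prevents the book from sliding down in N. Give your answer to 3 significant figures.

The normal force is N = mg cos 52° = 132.872 N. With F at its minimum the book is on the verge of sliding down, so static friction is at its maximum μ_s N = 0.35 × 132.872 = 46.505 N and acts up the slope.
Equilibrium along the incline: F + μ_s N = mg sin 52°, so F = 170.068 − 46.505 = 123.563 N.

124 N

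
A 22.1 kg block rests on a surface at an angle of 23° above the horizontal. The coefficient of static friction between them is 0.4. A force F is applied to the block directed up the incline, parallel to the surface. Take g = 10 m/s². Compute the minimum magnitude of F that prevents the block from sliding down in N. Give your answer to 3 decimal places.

The normal force is N = mg cos 23° = 203.432 N. With F at its minimum the block is on the verge of sliding down, so static friction is at its maximum μ_s N = 0.4 × 203.432 = 81.373 N and acts up the slope.
Equilibrium along the incline: F + μ_s N = mg sin 23°, so F = 86.352 − 81.373 = 4.979 N.

4.979 N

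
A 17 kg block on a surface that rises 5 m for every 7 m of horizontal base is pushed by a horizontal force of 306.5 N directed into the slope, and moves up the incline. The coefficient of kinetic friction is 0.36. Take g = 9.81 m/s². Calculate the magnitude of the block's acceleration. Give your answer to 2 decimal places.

The horizontal push has components F cos 35.54° = 306.5 × 0.8137 = 249.399 N up the incline and F sin 35.54° = 306.5 × 0.5812 = 178.138 N pressing into the surface.
The normal force is therefore N = mg cos 35.54° + F sin 35.54° = 135.701 + 178.138 = 313.839 N, and kinetic friction down the slope is μN = 0.36 × 313.839 = 112.982 N.
Along the incline: F cos 35.54° − mg sin 35.54° − μN = ma, so 249.399 − 96.927 − 112.982 = 17 a, giving a = 2.3229 m/s².

2.32 m/s²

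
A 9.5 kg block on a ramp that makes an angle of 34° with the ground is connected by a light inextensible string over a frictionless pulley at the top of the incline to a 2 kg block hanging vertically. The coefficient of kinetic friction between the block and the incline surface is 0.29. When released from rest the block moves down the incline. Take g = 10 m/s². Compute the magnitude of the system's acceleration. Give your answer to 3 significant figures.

For the block on the incline: the weight component along the slope is m₁g sin 34° = 9.5 × 10 × 0.5592 = 53.124 N and the normal force is N = m₁g cos 34° = 78.759 N.
Kinetic friction opposes the block's motion down the incline: f = μN = 0.29 × 78.759 = 22.840 N acting up the slope.
Newton's second law for the block (down-slope positive): 53.124 − 22.840 − T = 9.5 a. For the hanging block (upward positive): T − 2 × 10 = 2 a.
Adding the two equations eliminates T: 10.284 = 11.5 a, so a = 0.8943 m/s².

0.894 m/s²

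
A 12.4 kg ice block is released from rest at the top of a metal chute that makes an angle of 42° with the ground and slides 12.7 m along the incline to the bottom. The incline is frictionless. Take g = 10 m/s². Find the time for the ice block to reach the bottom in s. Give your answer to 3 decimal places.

1.948 s

The weight component along the incline is mg sin 42° = 82.972 N and the normal force is N = mg cos 42° = 92.150 N.
With no friction, a = g sin 42° = 6.6913 m/s².
Starting from rest, L = ½at², so t = √(2L/a) = √(2 × 12.7 / 6.6913) = 1.9483 s.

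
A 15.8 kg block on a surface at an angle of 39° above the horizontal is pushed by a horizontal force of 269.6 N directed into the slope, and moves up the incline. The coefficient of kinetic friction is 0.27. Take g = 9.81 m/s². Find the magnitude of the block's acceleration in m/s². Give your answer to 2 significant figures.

The horizontal push has components F cos 39° = 269.6 × 0.7771 = 209.506 N up the incline and F sin 39° = 269.6 × 0.6293 = 169.659 N pressing into the surface.
The normal force is therefore N = mg cos 39° + F sin 39° = 120.449 + 169.659 = 290.108 N, and kinetic friction down the slope is μN = 0.27 × 290.108 = 78.329 N.
Along the incline: F cos 39° − mg sin 39° − μN = ma, so 209.506 − 97.540 − 78.329 = 15.8 a, giving a = 2.1289 m/s².

2.1 m/s²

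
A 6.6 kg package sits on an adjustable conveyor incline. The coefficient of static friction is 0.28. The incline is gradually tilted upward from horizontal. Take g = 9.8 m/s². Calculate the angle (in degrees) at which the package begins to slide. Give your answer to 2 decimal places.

At the threshold of sliding, static friction is at its maximum μ_s N and exactly balances the weight component along the incline: mg sin θ = μ_s mg cos θ.
Hence tan θ = μ_s = 0.28, so θ = arctan(0.28) = 15.6422°.

15.64°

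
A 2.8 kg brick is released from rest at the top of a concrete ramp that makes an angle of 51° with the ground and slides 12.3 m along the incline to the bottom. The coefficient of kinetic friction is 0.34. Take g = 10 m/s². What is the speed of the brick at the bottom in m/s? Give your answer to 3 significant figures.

The weight component along the incline is mg sin 51° = 21.760 N and the normal force is N = mg cos 51° = 17.621 N.
Friction up the slope is f = μN = 0.34 × 17.621 = 5.991 N, so the net downslope force is 21.760 − 5.991 = 15.769 N and a = 15.769 / 2.8 = 5.6318 m/s².
Starting from rest over a distance of 12.3 m, v² = 2aL = 2 × 5.6318 × 12.3 = 138.5423, so v = 11.7704 m/s.

11.8 m/s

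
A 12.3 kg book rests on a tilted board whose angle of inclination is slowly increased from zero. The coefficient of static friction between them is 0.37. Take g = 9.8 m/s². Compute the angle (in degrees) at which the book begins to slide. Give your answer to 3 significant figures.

At the threshold of sliding, static friction is at its maximum μ_s N and exactly balances the weight component along the incline: mg sin θ = μ_s mg cos θ.
Hence tan θ = μ_s = 0.37, so θ = arctan(0.37) = 20.3045°.

20.3°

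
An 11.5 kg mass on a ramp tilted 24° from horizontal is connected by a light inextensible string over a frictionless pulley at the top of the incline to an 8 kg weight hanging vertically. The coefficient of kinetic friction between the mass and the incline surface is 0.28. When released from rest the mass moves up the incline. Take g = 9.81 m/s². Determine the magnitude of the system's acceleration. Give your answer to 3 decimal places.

For the mass on the incline: the weight component along the slope is m₁g sin 24° = 11.5 × 9.81 × 0.4067 = 45.882 N and the normal force is N = m₁g cos 24° = 103.062 N.
Kinetic friction opposes the mass's motion up the incline: f = μN = 0.28 × 103.062 = 28.857 N acting down the slope.
Newton's second law for the mass (up-slope positive): T − 45.882 − 28.857 = 11.5 a. For the hanging weight (downward positive): 8 × 9.81 − T = 8 a.
Adding the two equations eliminates T: 3.741 = 19.5 a, so a = 0.1918 m/s².

0.192 m/s²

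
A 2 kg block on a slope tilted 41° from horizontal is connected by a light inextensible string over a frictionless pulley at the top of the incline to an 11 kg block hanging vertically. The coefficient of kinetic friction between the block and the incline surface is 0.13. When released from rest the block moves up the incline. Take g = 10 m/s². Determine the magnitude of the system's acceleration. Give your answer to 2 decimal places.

7.30 m/s²

For the block on the incline: the weight component along the slope is m₁g sin 41° = 2 × 10 × 0.6561 = 13.122 N and the normal force is N = m₁g cos 41° = 15.094 N.
Kinetic friction opposes the block's motion up the incline: f = μN = 0.13 × 15.094 = 1.962 N acting down the slope.
Newton's second law for the block (up-slope positive): T − 13.122 − 1.962 = 2 a. For the hanging block (downward positive): 11 × 10 − T = 11 a.
Adding the two equations eliminates T: 94.916 = 13 a, so a = 7.3012 m/s².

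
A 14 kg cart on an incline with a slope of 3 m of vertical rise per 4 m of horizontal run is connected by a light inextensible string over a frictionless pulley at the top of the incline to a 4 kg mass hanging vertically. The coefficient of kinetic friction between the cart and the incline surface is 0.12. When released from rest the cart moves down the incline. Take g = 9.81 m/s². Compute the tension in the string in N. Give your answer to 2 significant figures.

46 N

For the cart on the incline: the weight component along the slope is m₁g sin 36.87° = 14 × 9.81 × 0.6000 = 82.404 N and the normal force is N = m₁g cos 36.87° = 109.872 N.
Kinetic friction opposes the cart's motion down the incline: f = μN = 0.12 × 109.872 = 13.185 N acting up the slope.
Newton's second law for the cart (down-slope positive): 82.404 − 13.185 − T = 14 a. For the hanging mass (upward positive): T − 4 × 9.81 = 4 a.
Adding the two equations eliminates T: 29.979 = 18 a, so a = 1.6655 m/s².
Then from the hanging mass's equation, T = 4 × (9.81 + 1.6655) = 45.902 N.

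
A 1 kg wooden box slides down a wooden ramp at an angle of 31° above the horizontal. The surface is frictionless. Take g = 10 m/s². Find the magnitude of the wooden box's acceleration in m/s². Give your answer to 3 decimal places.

5.150 m/s²

Resolving the weight along the incline: the component pulling the wooden box down the slope is mg sin 31° = 1 × 10 × 0.5150 = 5.150 N, and the normal force is N = mg cos 31° = 1 × 10 × 0.8572 = 8.572 N.
With no friction the net force along the incline is 5.150 N, so a = g sin 31° = 5.150 / 1 = 5.1500 m/s².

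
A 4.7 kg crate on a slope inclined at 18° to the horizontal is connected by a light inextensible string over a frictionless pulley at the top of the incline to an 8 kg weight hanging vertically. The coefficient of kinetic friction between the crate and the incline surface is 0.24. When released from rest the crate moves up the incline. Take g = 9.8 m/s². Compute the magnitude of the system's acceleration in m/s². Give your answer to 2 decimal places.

For the crate on the incline: the weight component along the slope is m₁g sin 18° = 4.7 × 9.8 × 0.3090 = 14.233 N and the normal force is N = m₁g cos 18° = 43.806 N.
Kinetic friction opposes the crate's motion up the incline: f = μN = 0.24 × 43.806 = 10.513 N acting down the slope.
Newton's second law for the crate (up-slope positive): T − 14.233 − 10.513 = 4.7 a. For the hanging weight (downward positive): 8 × 9.8 − T = 8 a.
Adding the two equations eliminates T: 53.654 = 12.7 a, so a = 4.2247 m/s².

4.22 m/s²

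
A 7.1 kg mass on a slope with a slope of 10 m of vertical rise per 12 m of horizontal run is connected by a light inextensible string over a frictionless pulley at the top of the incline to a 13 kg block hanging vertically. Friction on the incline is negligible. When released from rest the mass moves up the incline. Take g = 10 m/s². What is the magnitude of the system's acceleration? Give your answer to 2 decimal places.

For the mass on the incline: the weight component along the slope is m₁g sin 39.81° = 7.1 × 10 × 0.6402 = 45.454 N and the normal force is N = m₁g cos 39.81° = 54.544 N.
Newton's second law for the mass (up-slope positive): T − 45.454 = 7.1 a. For the hanging block (downward positive): 13 × 10 − T = 13 a.
Adding the two equations eliminates T: 84.546 = 20.1 a, so a = 4.2063 m/s².

4.21 m/s²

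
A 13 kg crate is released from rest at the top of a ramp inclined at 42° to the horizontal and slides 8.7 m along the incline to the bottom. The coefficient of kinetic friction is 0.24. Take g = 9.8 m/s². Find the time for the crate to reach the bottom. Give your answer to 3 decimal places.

The weight component along the incline is mg sin 42° = 85.247 N and the normal force is N = mg cos 42° = 94.677 N.
Friction up the slope is f = μN = 0.24 × 94.677 = 22.722 N, so the net downslope force is 85.247 − 22.722 = 62.525 N and a = 62.525 / 13 = 4.8096 m/s².
Starting from rest, L = ½at², so t = √(2L/a) = √(2 × 8.7 / 4.8096) = 1.9020 s.

1.902 s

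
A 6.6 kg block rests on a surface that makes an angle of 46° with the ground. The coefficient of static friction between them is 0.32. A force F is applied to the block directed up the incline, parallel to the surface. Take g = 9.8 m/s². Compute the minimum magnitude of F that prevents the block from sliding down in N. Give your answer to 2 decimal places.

32.15 N

The normal force is N = mg cos 46° = 44.931 N. With F at its minimum the block is on the verge of sliding down, so static friction is at its maximum μ_s N = 0.32 × 44.931 = 14.378 N and acts up the slope.
Equilibrium along the incline: F + μ_s N = mg sin 46°, so F = 46.527 − 14.378 = 32.149 N.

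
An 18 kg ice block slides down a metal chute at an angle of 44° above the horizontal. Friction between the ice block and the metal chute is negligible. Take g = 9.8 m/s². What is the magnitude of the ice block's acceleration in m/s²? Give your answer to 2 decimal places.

Resolving the weight along the incline: the component pulling the ice block down the slope is mg sin 44° = 18 × 9.8 × 0.6947 = 122.545 N, and the normal force is N = mg cos 44° = 18 × 9.8 × 0.7193 = 126.885 N.
With no friction the net force along the incline is 122.545 N, so a = g sin 44° = 122.545 / 18 = 6.8081 m/s².

6.81 m/s²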